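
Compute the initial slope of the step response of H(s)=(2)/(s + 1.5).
IVT: y'(0⁺) = lim_{s→∞} s²·Y(s) = lim_{s→∞} s·H(s).
deg(num) = 0, deg(den) = 1, relative degree = 1, so s·H(s) → (leading num)/(leading den) = 2/1 = 2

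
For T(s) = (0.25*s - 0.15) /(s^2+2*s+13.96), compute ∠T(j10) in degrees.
Substitute s = j*10: T(j10) = 0.00806189 - 0.0271823j.
∠T(j10) = atan2(Im, Re) = atan2(-0.0271823, 0.00806189) = -73.48°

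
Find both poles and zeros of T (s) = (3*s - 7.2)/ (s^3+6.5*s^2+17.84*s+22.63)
Set denominator = 0: s^3 + 6.5*s^2 + 17.84*s + 22.63 = (s + 3.1)(s^2 + 3.4*s + 7.3) = 0 → Poles: -1.7 + 2.1j, -1.7 - 2.1j, -3.1
Set numerator = 0: 3*s - 7.2 = 0 → Zeros: 2.4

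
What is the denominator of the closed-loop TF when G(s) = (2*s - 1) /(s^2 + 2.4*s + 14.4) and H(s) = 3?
Characteristic poly = G_den * H_den + G_num * H_num = (s^2 + 2.4*s + 14.4) + (6*s - 3) = s^2 + 8.4*s + 11.4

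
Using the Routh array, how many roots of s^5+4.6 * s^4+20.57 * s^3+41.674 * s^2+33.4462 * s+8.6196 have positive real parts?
Routh array:
s^5: [1, 20.57, 33.4462]; s^4: [4.6, 41.674, 8.6196]; s^3: [11.5104, 31.5724]; s^2: [29.0565, 8.6196]; s^1: [28.1578]; s^0: [8.6196]
First column: [1, 4.6, 11.5104, 29.0565, 28.1578, 8.6196]. Sign changes = RHP roots = 0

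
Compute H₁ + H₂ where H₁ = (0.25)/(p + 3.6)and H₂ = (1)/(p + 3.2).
Parallel: H = H₁ + H₂ = (n₁·d₂ + n₂·d₁)/(d₁·d₂).
n₁·d₂ = 0.25*p + 0.8. n₂·d₁ = p + 3.6. Sum = 1.25*p + 4.4. d₁·d₂ = p^2 + 6.8*p + 11.52.
H(p) = (1.25*p + 4.4)/(p^2 + 6.8*p + 11.52)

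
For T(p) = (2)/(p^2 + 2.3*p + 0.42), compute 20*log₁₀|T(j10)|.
Substitute p = j*10: T(j10) = -0.0190672 - 0.00440395j.
|T(j10)| = sqrt(Re² + Im²) = 0.01957.
20*log₁₀(0.01957) = -34.17 dB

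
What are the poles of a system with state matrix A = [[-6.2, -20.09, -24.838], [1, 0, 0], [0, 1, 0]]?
Eigenvalues solve det(λI - A) = 0.
Characteristic polynomial: λ^3 + 6.2*λ^2 + 20.09*λ + 24.838 = 0.
Factor: (λ + 2.2)(λ^2 + 4*λ + 11.29) = 0.
Roots: -2 + 2.7j, -2 - 2.7j, -2.2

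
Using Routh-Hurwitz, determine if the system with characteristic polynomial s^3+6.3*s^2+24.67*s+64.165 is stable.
Routh array:
s^3: [1, 24.67]; s^2: [6.3, 64.165]; s^1: [14.4851]; s^0: [64.165]
First column: [1, 6.3, 14.4851, 64.165]. Sign changes = 0.
Yes, stable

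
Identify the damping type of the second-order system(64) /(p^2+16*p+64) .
Standard form: ωn²/(p²+2ζωn·p+ωn²) gives ωn=8, ζ=1.
Critically damped (ζ = 1)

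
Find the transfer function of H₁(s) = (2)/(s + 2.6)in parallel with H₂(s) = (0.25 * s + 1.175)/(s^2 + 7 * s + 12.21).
Parallel: H = H₁ + H₂ = (n₁·d₂ + n₂·d₁)/(d₁·d₂).
n₁·d₂ = 2*s^2 + 14*s + 24.42. n₂·d₁ = 0.25*s^2 + 1.825*s + 3.055. Sum = 2.25*s^2 + 15.825*s + 27.475. d₁·d₂ = s^3 + 9.6*s^2 + 30.41*s + 31.746.
H(s) = (2.25*s^2 + 15.825*s + 27.475)/(s^3 + 9.6*s^2 + 30.41*s + 31.746)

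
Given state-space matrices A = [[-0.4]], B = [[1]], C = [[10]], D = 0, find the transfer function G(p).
G(p) = C(pI - A)⁻¹B + D.
Characteristic polynomial det(pI - A) = p + 0.4.
Numerator from C·adj(pI-A)·B + D·det(pI-A) = 10.
G(p) = (10)/(p + 0.4)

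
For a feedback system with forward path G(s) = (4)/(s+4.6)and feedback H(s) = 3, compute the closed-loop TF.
Closed-loop T = G/(1+GH).
Numerator: G_num * H_den = 4.
Denominator: G_den * H_den + G_num * H_num = (s + 4.6) + (12) = s + 16.6.
T(s) = (4)/(s + 16.6)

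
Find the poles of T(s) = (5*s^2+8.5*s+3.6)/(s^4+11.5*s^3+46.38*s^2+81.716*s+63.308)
Set denominator = 0: s^4 + 11.5*s^3 + 46.38*s^2 + 81.716*s + 63.308 = (s + 4.9)(s + 3.8)(s^2 + 2.8*s + 3.4) = 0 → Poles: -1.4 + 1.2j, -1.4 - 1.2j, -3.8, -4.9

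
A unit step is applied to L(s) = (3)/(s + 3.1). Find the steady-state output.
FVT: lim_{t→∞} y(t) = lim_{s→0} s*Y(s) where Y(s) = L(s)/s.
= lim_{s→0} L(s) = L(0) = num(0)/den(0) = 3/3.1 = 0.9677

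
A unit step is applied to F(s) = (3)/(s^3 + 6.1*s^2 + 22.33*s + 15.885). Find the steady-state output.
FVT: lim_{t→∞} y(t) = lim_{s→0} s*Y(s) where Y(s) = F(s)/s.
= lim_{s→0} F(s) = F(0) = num(0)/den(0) = 3/15.885 = 0.1889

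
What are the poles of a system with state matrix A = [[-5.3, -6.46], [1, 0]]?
Eigenvalues solve det(λI - A) = 0.
Characteristic polynomial: λ^2 + 5.3*λ + 6.46 = 0.
Factor: (λ + 3.4)(λ + 1.9) = 0.
Roots: -1.9, -3.4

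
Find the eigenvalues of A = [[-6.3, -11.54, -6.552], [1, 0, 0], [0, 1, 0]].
Eigenvalues solve det(λI - A) = 0.
Characteristic polynomial: λ^3 + 6.3*λ^2 + 11.54*λ + 6.552 = 0.
Factor: (λ + 1.4)(λ + 3.6)(λ + 1.3) = 0.
Roots: -1.3, -1.4, -3.6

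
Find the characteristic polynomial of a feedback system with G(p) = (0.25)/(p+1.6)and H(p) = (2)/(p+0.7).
Characteristic poly = G_den * H_den + G_num * H_num = (p^2 + 2.3*p + 1.12) + (0.5) = p^2 + 2.3*p + 1.62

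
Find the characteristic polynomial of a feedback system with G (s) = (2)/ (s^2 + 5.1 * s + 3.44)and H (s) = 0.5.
Characteristic poly = G_den * H_den + G_num * H_num = (s^2 + 5.1*s + 3.44) + (1) = s^2 + 5.1*s + 4.44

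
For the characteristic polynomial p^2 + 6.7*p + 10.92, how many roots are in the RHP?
p^2 + 6.7*p + 10.92 = (p + 3.9)(p + 2.8). Poles: -2.8, -3.9. RHP poles (Re>0): 0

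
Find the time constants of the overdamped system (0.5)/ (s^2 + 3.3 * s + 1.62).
Overdamped: real poles at -2.7, -0.6. τ = -1/pole → τ₁ = 0.3704, τ₂ = 1.667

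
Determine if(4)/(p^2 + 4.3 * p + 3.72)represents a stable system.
Denominator: p^2 + 4.3*p + 3.72 = (p + 1.2)(p + 3.1). Poles: -1.2, -3.1. All Re(p)<0: Yes (stable)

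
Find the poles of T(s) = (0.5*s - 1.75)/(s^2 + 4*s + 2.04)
Set denominator = 0: s^2 + 4*s + 2.04 = (s + 3.4)(s + 0.6) = 0 → Poles: -0.6, -3.4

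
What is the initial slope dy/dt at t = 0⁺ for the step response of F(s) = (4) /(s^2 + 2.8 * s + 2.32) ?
IVT: y'(0⁺) = lim_{s→∞} s²·Y(s) = lim_{s→∞} s·F(s).
deg(num) = 0, deg(den) = 2, relative degree = 2 ≥ 2, so s·F(s) → 0. Initial slope = 0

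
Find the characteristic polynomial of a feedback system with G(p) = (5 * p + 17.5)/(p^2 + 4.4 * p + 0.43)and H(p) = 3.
Characteristic poly = G_den * H_den + G_num * H_num = (p^2 + 4.4*p + 0.43) + (15*p + 52.5) = p^2 + 19.4*p + 52.93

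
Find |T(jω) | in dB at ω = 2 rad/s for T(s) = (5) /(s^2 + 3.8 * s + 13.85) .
Substitute s = j*2: T(j2) = 0.318188 - 0.245506j.
|T(j2)| = sqrt(Re² + Im²) = 0.4019.
20*log₁₀(0.4019) = -7.92 dB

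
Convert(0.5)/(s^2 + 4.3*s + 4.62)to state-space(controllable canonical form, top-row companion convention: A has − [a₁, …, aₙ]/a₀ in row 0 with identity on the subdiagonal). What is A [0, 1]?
Reachable canonical form for den = s^2 + 4.3*s + 4.62: top row of A = -[a₁,a₂,...,aₙ]/a₀, ones on the subdiagonal, zeros elsewhere.
A = [[-4.3, -4.62], [1, 0]].
A[0,1] = -4.62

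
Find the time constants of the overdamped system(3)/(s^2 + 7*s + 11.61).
Overdamped: real poles at -4.3, -2.7. τ = -1/pole → τ₁ = 0.2326, τ₂ = 0.3704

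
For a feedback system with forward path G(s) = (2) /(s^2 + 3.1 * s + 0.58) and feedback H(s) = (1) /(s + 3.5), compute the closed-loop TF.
Closed-loop T = G/(1+GH).
Numerator: G_num * H_den = 2*s + 7.
Denominator: G_den * H_den + G_num * H_num = (s^3 + 6.6*s^2 + 11.43*s + 2.03) + (2) = s^3 + 6.6*s^2 + 11.43*s + 4.03.
T(s) = (2*s + 7)/(s^3 + 6.6*s^2 + 11.43*s + 4.03)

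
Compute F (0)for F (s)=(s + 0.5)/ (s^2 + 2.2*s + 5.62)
DC gain = F(0) = num(0)/den(0) = 0.5/5.62 = 0.08897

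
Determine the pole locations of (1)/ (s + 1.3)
Set denominator = 0: s + 1.3 = 0 → Poles: -1.3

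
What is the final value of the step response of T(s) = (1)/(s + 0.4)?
FVT: lim_{t→∞} y(t) = lim_{s→0} s*Y(s) where Y(s) = T(s)/s.
= lim_{s→0} T(s) = T(0) = num(0)/den(0) = 1/0.4 = 2.5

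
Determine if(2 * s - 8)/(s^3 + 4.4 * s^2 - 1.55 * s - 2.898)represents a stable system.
Denominator: s^3 + 4.4*s^2 - 1.55*s - 2.898 = (s - 0.9)(s + 0.7)(s + 4.6). Poles: -0.7, -4.6, 0.9. All Re(p)<0: No (unstable)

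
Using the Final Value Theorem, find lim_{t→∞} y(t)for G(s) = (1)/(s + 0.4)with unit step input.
FVT: lim_{t→∞} y(t) = lim_{s→0} s*Y(s) where Y(s) = G(s)/s.
= lim_{s→0} G(s) = G(0) = num(0)/den(0) = 1/0.4 = 2.5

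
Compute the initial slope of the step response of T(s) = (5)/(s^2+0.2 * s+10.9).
IVT: y'(0⁺) = lim_{s→∞} s²·Y(s) = lim_{s→∞} s·T(s).
deg(num) = 0, deg(den) = 2, relative degree = 2 ≥ 2, so s·T(s) → 0. Initial slope = 0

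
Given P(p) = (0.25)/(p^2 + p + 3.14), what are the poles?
Set denominator = 0: p^2 + p + 3.14 = 0 → Poles: -0.5 + 1.7j, -0.5 - 1.7j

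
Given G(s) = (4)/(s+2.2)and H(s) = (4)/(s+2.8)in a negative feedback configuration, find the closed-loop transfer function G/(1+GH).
Closed-loop T = G/(1+GH).
Numerator: G_num * H_den = 4*s + 11.2.
Denominator: G_den * H_den + G_num * H_num = (s^2 + 5*s + 6.16) + (16) = s^2 + 5*s + 22.16.
T(s) = (4*s + 11.2)/(s^2 + 5*s + 22.16)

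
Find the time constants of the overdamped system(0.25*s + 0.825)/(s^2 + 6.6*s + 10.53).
Overdamped: real poles at -3.9, -2.7. τ = -1/pole → τ₁ = 0.2564, τ₂ = 0.3704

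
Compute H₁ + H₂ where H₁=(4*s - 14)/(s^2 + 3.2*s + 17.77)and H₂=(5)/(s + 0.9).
Parallel: H = H₁ + H₂ = (n₁·d₂ + n₂·d₁)/(d₁·d₂).
n₁·d₂ = 4*s^2 - 10.4*s - 12.6. n₂·d₁ = 5*s^2 + 16*s + 88.85. Sum = 9*s^2 + 5.6*s + 76.25. d₁·d₂ = s^3 + 4.1*s^2 + 20.65*s + 15.993.
H(s) = (9*s^2 + 5.6*s + 76.25)/(s^3 + 4.1*s^2 + 20.65*s + 15.993)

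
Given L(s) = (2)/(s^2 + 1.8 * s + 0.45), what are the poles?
Set denominator = 0: s^2 + 1.8*s + 0.45 = (s + 0.3)(s + 1.5) = 0 → Poles: -0.3, -1.5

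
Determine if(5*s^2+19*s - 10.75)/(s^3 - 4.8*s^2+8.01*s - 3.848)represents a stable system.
Denominator: s^3 - 4.8*s^2 + 8.01*s - 3.848 = (s - 0.8)(s^2 - 4*s + 4.81). Poles: 0.8, 2 + 0.9j, 2 - 0.9j. All Re(p)<0: No (unstable)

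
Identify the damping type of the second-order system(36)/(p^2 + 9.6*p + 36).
Standard form: ωn²/(p²+2ζωn·p+ωn²) gives ωn=6, ζ=0.8.
Underdamped (ζ = 0.8 < 1)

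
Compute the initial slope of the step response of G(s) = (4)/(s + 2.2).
IVT: y'(0⁺) = lim_{s→∞} s²·Y(s) = lim_{s→∞} s·G(s).
deg(num) = 0, deg(den) = 1, relative degree = 1, so s·G(s) → (leading num)/(leading den) = 4/1 = 4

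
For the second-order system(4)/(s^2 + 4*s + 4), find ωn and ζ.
Standard form: ωn²/(s²+2ζωn·s+ωn²).
const=4=ωn² → ωn=2, s coeff=4=2ζωn → ζ=1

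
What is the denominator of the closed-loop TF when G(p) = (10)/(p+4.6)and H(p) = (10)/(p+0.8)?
Characteristic poly = G_den * H_den + G_num * H_num = (p^2 + 5.4*p + 3.68) + (100) = p^2 + 5.4*p + 103.68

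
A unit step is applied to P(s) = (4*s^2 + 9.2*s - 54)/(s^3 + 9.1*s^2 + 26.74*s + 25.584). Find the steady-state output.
FVT: lim_{t→∞} y(t) = lim_{s→0} s*Y(s) where Y(s) = P(s)/s.
= lim_{s→0} P(s) = P(0) = num(0)/den(0) = -54/25.584 = -2.111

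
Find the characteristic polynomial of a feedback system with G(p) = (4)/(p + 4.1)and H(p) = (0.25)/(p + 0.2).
Characteristic poly = G_den * H_den + G_num * H_num = (p^2 + 4.3*p + 0.82) + (1) = p^2 + 4.3*p + 1.82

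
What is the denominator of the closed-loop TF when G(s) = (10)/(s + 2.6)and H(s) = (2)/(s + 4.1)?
Characteristic poly = G_den * H_den + G_num * H_num = (s^2 + 6.7*s + 10.66) + (20) = s^2 + 6.7*s + 30.66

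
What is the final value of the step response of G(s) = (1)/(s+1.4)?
FVT: lim_{t→∞} y(t) = lim_{s→0} s*Y(s) where Y(s) = G(s)/s.
= lim_{s→0} G(s) = G(0) = num(0)/den(0) = 1/1.4 = 0.7143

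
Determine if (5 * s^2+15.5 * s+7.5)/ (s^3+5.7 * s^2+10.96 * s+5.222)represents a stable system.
Denominator: s^3 + 5.7*s^2 + 10.96*s + 5.222 = (s + 0.7)(s^2 + 5*s + 7.46). Poles: -0.7, -2.5 + 1.1j, -2.5 - 1.1j. All Re(p)<0: Yes (stable)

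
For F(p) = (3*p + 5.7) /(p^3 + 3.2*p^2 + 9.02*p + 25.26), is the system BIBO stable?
Denominator: p^3 + 3.2*p^2 + 9.02*p + 25.26 = (p + 3)(p^2 + 0.2*p + 8.42). Poles: -0.1 + 2.9j, -0.1 - 2.9j, -3. All Re(p)<0: Yes (stable)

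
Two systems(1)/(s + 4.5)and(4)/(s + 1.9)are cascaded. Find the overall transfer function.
Series: H = H₁ · H₂ = (n₁·n₂)/(d₁·d₂).
Num: n₁·n₂ = 4. Den: d₁·d₂ = s^2 + 6.4*s + 8.55.
H(s) = (4)/(s^2 + 6.4*s + 8.55)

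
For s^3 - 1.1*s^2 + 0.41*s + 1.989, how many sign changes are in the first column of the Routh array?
Routh array:
s^3: [1, 0.41]; s^2: [-1.1, 1.989]; s^1: [2.21818]; s^0: [1.989]
First column: [1, -1.1, 2.21818, 1.989]. Sign changes = 2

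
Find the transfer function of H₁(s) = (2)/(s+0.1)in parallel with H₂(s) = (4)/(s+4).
Parallel: H = H₁ + H₂ = (n₁·d₂ + n₂·d₁)/(d₁·d₂).
n₁·d₂ = 2*s + 8. n₂·d₁ = 4*s + 0.4. Sum = 6*s + 8.4. d₁·d₂ = s^2 + 4.1*s + 0.4.
H(s) = (6*s + 8.4)/(s^2 + 4.1*s + 0.4)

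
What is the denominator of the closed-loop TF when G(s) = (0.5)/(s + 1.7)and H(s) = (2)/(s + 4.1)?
Characteristic poly = G_den * H_den + G_num * H_num = (s^2 + 5.8*s + 6.97) + (1) = s^2 + 5.8*s + 7.97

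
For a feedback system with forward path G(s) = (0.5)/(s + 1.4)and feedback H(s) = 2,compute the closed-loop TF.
Closed-loop T = G/(1+GH).
Numerator: G_num * H_den = 0.5.
Denominator: G_den * H_den + G_num * H_num = (s + 1.4) + (1) = s + 2.4.
T(s) = (0.5)/(s + 2.4)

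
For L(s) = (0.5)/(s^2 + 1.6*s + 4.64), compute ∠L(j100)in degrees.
Substitute s = j*100: L(j100) = -5.00104e-05 - 8.00538e-07j.
∠L(j100) = atan2(Im, Re) = atan2(-8.00538e-07, -5.00104e-05) = -179.08°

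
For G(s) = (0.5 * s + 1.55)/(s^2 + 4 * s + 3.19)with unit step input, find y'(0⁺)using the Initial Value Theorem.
IVT: y'(0⁺) = lim_{s→∞} s²·Y(s) = lim_{s→∞} s·G(s).
deg(num) = 1, deg(den) = 2, relative degree = 1, so s·G(s) → (leading num)/(leading den) = 0.5/1 = 0.5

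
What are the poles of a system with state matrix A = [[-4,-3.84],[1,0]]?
Eigenvalues solve det(λI - A) = 0.
Characteristic polynomial: λ^2 + 4*λ + 3.84 = 0.
Factor: (λ + 2.4)(λ + 1.6) = 0.
Roots: -1.6, -2.4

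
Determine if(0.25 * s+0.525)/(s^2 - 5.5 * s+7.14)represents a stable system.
Denominator: s^2 - 5.5*s + 7.14 = (s - 3.4)(s - 2.1). Poles: 2.1, 3.4. All Re(p)<0: No (unstable)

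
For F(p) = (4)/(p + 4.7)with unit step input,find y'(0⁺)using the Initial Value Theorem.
IVT: y'(0⁺) = lim_{p→∞} p²·Y(p) = lim_{p→∞} p·F(p).
deg(num) = 0, deg(den) = 1, relative degree = 1, so p·F(p) → (leading num)/(leading den) = 4/1 = 4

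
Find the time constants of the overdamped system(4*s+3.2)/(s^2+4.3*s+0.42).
Overdamped: real poles at -4.2, -0.1. τ = -1/pole → τ₁ = 0.2381, τ₂ = 10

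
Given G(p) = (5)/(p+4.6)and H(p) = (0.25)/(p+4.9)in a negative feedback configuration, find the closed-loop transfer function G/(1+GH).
Closed-loop T = G/(1+GH).
Numerator: G_num * H_den = 5*p + 24.5.
Denominator: G_den * H_den + G_num * H_num = (p^2 + 9.5*p + 22.54) + (1.25) = p^2 + 9.5*p + 23.79.
T(p) = (5*p + 24.5)/(p^2 + 9.5*p + 23.79)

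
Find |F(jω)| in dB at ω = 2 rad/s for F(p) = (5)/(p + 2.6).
Substitute p = j*2: F(j2) = 1.20818 - 0.929368j.
|F(j2)| = sqrt(Re² + Im²) = 1.524.
20*log₁₀(1.524) = 3.66 dB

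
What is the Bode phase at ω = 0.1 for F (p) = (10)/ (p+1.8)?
Substitute p = j*0.1: F(j0.1) = 5.53846 - 0.307692j.
∠F(j0.1) = atan2(Im, Re) = atan2(-0.307692, 5.53846) = -3.18°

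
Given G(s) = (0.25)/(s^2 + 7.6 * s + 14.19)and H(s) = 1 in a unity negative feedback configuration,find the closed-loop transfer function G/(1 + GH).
Closed-loop T = G/(1+GH).
Numerator: G_num * H_den = 0.25.
Denominator: G_den * H_den + G_num * H_num = (s^2 + 7.6*s + 14.19) + (0.25) = s^2 + 7.6*s + 14.44.
T(s) = (0.25)/(s^2 + 7.6*s + 14.44)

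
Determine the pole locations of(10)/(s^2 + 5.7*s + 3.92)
Set denominator = 0: s^2 + 5.7*s + 3.92 = (s + 4.9)(s + 0.8) = 0 → Poles: -0.8, -4.9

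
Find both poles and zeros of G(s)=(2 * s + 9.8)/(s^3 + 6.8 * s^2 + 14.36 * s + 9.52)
Set denominator = 0: s^3 + 6.8*s^2 + 14.36*s + 9.52 = (s + 2)(s + 1.4)(s + 3.4) = 0 → Poles: -1.4, -2, -3.4
Set numerator = 0: 2*s + 9.8 = 0 → Zeros: -4.9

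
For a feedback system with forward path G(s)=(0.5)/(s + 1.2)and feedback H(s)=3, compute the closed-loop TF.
Closed-loop T = G/(1+GH).
Numerator: G_num * H_den = 0.5.
Denominator: G_den * H_den + G_num * H_num = (s + 1.2) + (1.5) = s + 2.7.
T(s) = (0.5)/(s + 2.7)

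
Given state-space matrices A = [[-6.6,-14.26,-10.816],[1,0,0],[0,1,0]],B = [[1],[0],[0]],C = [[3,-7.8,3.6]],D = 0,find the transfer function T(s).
T(s) = C(sI - A)⁻¹B + D.
Characteristic polynomial det(sI - A) = s^3 + 6.6*s^2 + 14.26*s + 10.816.
Numerator from C·adj(sI-A)·B + D·det(sI-A) = 3*s^2 - 7.8*s + 3.6.
T(s) = (3*s^2 - 7.8*s + 3.6)/(s^3 + 6.6*s^2 + 14.26*s + 10.816)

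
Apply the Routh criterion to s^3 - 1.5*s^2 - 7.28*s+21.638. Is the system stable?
Routh array:
s^3: [1, -7.28]; s^2: [-1.5, 21.638]; s^1: [7.14533]; s^0: [21.638]
First column: [1, -1.5, 7.14533, 21.638]. Sign changes = 2.
No, unstable (2 RHP root(s))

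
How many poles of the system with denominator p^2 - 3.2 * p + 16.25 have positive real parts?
Poles: 1.6 + 3.7j, 1.6 - 3.7j. RHP poles (Re>0): 2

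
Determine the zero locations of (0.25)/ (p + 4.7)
Numerator is a nonzero constant (0.25) → Zeros: none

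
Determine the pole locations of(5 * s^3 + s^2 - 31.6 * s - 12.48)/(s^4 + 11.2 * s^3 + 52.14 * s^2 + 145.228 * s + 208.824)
Set denominator = 0: s^4 + 11.2*s^3 + 52.14*s^2 + 145.228*s + 208.824 = (s + 4.4)(s + 4.2)(s^2 + 2.6*s + 11.3) = 0 → Poles: -1.3 + 3.1j, -1.3 - 3.1j, -4.2, -4.4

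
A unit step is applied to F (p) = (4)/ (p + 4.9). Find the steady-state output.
FVT: lim_{t→∞} y(t) = lim_{p→0} p*Y(p) where Y(p) = F(p)/p.
= lim_{p→0} F(p) = F(0) = num(0)/den(0) = 4/4.9 = 0.8163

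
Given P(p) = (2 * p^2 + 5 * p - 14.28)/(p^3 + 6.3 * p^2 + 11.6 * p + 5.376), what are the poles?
Set denominator = 0: p^3 + 6.3*p^2 + 11.6*p + 5.376 = (p + 2.4)(p + 3.2)(p + 0.7) = 0 → Poles: -0.7, -2.4, -3.2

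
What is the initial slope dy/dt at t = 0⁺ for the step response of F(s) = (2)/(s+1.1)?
IVT: y'(0⁺) = lim_{s→∞} s²·Y(s) = lim_{s→∞} s·F(s).
deg(num) = 0, deg(den) = 1, relative degree = 1, so s·F(s) → (leading num)/(leading den) = 2/1 = 2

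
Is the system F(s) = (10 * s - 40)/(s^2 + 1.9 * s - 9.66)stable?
Denominator: s^2 + 1.9*s - 9.66 = (s - 2.3)(s + 4.2). Poles: -4.2, 2.3. All Re(p)<0: No (unstable)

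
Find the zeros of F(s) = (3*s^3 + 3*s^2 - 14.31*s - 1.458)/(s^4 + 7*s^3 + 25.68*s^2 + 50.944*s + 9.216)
Set numerator = 0: 3*s^3 + 3*s^2 - 14.31*s - 1.458 = 3*(s + 0.1)(s - 1.8)(s + 2.7) = 0 → Zeros: -0.1, -2.7, 1.8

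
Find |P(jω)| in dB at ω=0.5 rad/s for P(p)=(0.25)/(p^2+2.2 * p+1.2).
Substitute p = j*0.5: P(j0.5) = 0.112426 - 0.130178j.
|P(j0.5)| = sqrt(Re² + Im²) = 0.172.
20*log₁₀(0.172) = -15.29 dB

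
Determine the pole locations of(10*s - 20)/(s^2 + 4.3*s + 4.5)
Set denominator = 0: s^2 + 4.3*s + 4.5 = (s + 2.5)(s + 1.8) = 0 → Poles: -1.8, -2.5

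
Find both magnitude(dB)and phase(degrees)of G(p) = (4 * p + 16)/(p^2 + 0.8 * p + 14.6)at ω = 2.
Substitute p = j*2: G(j2) = 1.58719 + 0.515141j.
|G| = 20*log₁₀(sqrt(Re²+Im²)) = 4.45 dB.
∠G = atan2(Im, Re) = 17.98°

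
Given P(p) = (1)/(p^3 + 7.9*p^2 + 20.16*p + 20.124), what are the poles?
Set denominator = 0: p^3 + 7.9*p^2 + 20.16*p + 20.124 = (p + 4.3)(p^2 + 3.6*p + 4.68) = 0 → Poles: -1.8 + 1.2j, -1.8 - 1.2j, -4.3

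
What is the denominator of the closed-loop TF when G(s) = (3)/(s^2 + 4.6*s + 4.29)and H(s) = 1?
Characteristic poly = G_den * H_den + G_num * H_num = (s^2 + 4.6*s + 4.29) + (3) = s^2 + 4.6*s + 7.29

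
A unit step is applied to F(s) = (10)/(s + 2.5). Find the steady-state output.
FVT: lim_{t→∞} y(t) = lim_{s→0} s*Y(s) where Y(s) = F(s)/s.
= lim_{s→0} F(s) = F(0) = num(0)/den(0) = 10/2.5 = 4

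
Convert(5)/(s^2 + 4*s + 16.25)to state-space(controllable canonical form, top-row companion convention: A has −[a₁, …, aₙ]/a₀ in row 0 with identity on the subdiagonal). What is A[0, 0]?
Reachable canonical form for den = s^2 + 4*s + 16.25: top row of A = -[a₁,a₂,...,aₙ]/a₀, ones on the subdiagonal, zeros elsewhere.
A = [[-4, -16.25], [1, 0]].
A[0,0] = -4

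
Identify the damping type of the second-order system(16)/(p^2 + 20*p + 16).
Standard form: ωn²/(p²+2ζωn·p+ωn²) gives ωn=4, ζ=2.5.
Overdamped (ζ = 2.5 > 1)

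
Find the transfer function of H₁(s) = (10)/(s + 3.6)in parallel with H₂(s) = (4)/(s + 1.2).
Parallel: H = H₁ + H₂ = (n₁·d₂ + n₂·d₁)/(d₁·d₂).
n₁·d₂ = 10*s + 12. n₂·d₁ = 4*s + 14.4. Sum = 14*s + 26.4. d₁·d₂ = s^2 + 4.8*s + 4.32.
H(s) = (14*s + 26.4)/(s^2 + 4.8*s + 4.32)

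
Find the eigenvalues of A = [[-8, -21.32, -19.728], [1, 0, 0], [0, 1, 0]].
Eigenvalues solve det(λI - A) = 0.
Characteristic polynomial: λ^3 + 8*λ^2 + 21.32*λ + 19.728 = 0.
Factor: (λ + 3.6)(λ^2 + 4.4*λ + 5.48) = 0.
Roots: -2.2 + 0.8j, -2.2 - 0.8j, -3.6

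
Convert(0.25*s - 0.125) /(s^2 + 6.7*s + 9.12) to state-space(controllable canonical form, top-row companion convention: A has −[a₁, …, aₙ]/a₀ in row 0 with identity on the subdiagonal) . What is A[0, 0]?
Reachable canonical form for den = s^2 + 6.7*s + 9.12: top row of A = -[a₁,a₂,...,aₙ]/a₀, ones on the subdiagonal, zeros elsewhere.
A = [[-6.7, -9.12], [1, 0]].
A[0,0] = -6.7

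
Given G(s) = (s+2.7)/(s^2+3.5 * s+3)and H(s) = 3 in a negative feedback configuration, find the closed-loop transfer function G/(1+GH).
Closed-loop T = G/(1+GH).
Numerator: G_num * H_den = s + 2.7.
Denominator: G_den * H_den + G_num * H_num = (s^2 + 3.5*s + 3) + (3*s + 8.1) = s^2 + 6.5*s + 11.1.
T(s) = (s + 2.7)/(s^2 + 6.5*s + 11.1)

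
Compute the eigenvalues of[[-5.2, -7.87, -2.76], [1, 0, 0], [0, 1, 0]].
Eigenvalues solve det(λI - A) = 0.
Characteristic polynomial: λ^3 + 5.2*λ^2 + 7.87*λ + 2.76 = 0.
Factor: (λ + 2.3)(λ + 0.5)(λ + 2.4) = 0.
Roots: -0.5, -2.3, -2.4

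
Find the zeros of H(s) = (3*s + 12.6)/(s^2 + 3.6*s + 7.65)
Set numerator = 0: 3*s + 12.6 = 0 → Zeros: -4.2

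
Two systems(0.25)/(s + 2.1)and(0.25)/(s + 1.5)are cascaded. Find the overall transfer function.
Series: H = H₁ · H₂ = (n₁·n₂)/(d₁·d₂).
Num: n₁·n₂ = 0.0625. Den: d₁·d₂ = s^2 + 3.6*s + 3.15.
H(s) = (0.0625)/(s^2 + 3.6*s + 3.15)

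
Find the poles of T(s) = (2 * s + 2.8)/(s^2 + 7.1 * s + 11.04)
Set denominator = 0: s^2 + 7.1*s + 11.04 = (s + 4.8)(s + 2.3) = 0 → Poles: -2.3, -4.8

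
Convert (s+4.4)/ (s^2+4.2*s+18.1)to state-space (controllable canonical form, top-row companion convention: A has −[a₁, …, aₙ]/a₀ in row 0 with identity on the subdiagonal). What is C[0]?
Reachable canonical form: C = numerator coefficients (right-aligned, zero-padded to length n).
num = s + 4.4, C = [[1, 4.4]].
C[0] = 1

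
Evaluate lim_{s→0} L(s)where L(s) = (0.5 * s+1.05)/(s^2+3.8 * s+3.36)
DC gain = L(0) = num(0)/den(0) = 1.05/3.36 = 0.3125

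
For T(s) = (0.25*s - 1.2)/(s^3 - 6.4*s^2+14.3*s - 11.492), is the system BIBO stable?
Denominator: s^3 - 6.4*s^2 + 14.3*s - 11.492 = (s - 2.6)(s^2 - 3.8*s + 4.42). Poles: 1.9 + 0.9j, 1.9 - 0.9j, 2.6. All Re(p)<0: No (unstable)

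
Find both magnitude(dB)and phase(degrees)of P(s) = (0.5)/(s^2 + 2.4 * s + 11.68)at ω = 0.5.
Substitute s = j*0.5: P(j0.5) = 0.0432676 - 0.00454253j.
|P| = 20*log₁₀(sqrt(Re²+Im²)) = -27.23 dB.
∠P = atan2(Im, Re) = -5.99°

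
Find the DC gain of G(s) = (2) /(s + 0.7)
DC gain = G(0) = num(0)/den(0) = 2/0.7 = 2.857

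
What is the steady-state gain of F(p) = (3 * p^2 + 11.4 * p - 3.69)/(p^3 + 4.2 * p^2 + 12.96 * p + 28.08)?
DC gain = F(0) = num(0)/den(0) = -3.69/28.08 = -0.1314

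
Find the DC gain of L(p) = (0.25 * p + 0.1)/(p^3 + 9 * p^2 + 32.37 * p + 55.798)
DC gain = L(0) = num(0)/den(0) = 0.1/55.798 = 0.001792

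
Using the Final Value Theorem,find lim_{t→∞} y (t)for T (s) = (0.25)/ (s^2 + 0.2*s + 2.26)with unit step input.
FVT: lim_{t→∞} y(t) = lim_{s→0} s*Y(s) where Y(s) = T(s)/s.
= lim_{s→0} T(s) = T(0) = num(0)/den(0) = 0.25/2.26 = 0.1106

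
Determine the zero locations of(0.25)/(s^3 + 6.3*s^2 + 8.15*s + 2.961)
Numerator is a nonzero constant (0.25) → Zeros: none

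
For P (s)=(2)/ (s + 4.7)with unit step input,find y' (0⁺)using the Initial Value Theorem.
IVT: y'(0⁺) = lim_{s→∞} s²·Y(s) = lim_{s→∞} s·P(s).
deg(num) = 0, deg(den) = 1, relative degree = 1, so s·P(s) → (leading num)/(leading den) = 2/1 = 2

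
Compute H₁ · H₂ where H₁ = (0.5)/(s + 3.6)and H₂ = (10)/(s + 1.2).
Series: H = H₁ · H₂ = (n₁·n₂)/(d₁·d₂).
Num: n₁·n₂ = 5. Den: d₁·d₂ = s^2 + 4.8*s + 4.32.
H(s) = (5)/(s^2 + 4.8*s + 4.32)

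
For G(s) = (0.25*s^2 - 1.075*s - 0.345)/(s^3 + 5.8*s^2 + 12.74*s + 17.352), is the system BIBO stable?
Denominator: s^3 + 5.8*s^2 + 12.74*s + 17.352 = (s + 3.6)(s^2 + 2.2*s + 4.82). Poles: -1.1 + 1.9j, -1.1 - 1.9j, -3.6. All Re(p)<0: Yes (stable)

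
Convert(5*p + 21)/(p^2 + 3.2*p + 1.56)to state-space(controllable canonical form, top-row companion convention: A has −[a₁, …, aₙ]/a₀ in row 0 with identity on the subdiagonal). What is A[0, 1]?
Reachable canonical form for den = p^2 + 3.2*p + 1.56: top row of A = -[a₁,a₂,...,aₙ]/a₀, ones on the subdiagonal, zeros elsewhere.
A = [[-3.2, -1.56], [1, 0]].
A[0,1] = -1.56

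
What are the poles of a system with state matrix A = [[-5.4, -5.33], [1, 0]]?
Eigenvalues solve det(λI - A) = 0.
Characteristic polynomial: λ^2 + 5.4*λ + 5.33 = 0.
Factor: (λ + 4.1)(λ + 1.3) = 0.
Roots: -1.3, -4.1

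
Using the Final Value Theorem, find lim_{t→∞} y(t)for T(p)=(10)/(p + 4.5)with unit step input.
FVT: lim_{t→∞} y(t) = lim_{p→0} p*Y(p) where Y(p) = T(p)/p.
= lim_{p→0} T(p) = T(0) = num(0)/den(0) = 10/4.5 = 2.222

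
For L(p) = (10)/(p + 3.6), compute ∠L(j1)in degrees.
Substitute p = j*1: L(j1) = 2.5788 - 0.716332j.
∠L(j1) = atan2(Im, Re) = atan2(-0.716332, 2.5788) = -15.52°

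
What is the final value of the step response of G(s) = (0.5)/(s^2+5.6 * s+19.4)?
FVT: lim_{t→∞} y(t) = lim_{s→0} s*Y(s) where Y(s) = G(s)/s.
= lim_{s→0} G(s) = G(0) = num(0)/den(0) = 0.5/19.4 = 0.02577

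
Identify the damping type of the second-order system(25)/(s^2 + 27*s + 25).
Standard form: ωn²/(s²+2ζωn·s+ωn²) gives ωn=5, ζ=2.7.
Overdamped (ζ = 2.7 > 1)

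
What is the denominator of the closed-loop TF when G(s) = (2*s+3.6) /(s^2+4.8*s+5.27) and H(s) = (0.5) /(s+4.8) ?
Characteristic poly = G_den * H_den + G_num * H_num = (s^3 + 9.6*s^2 + 28.31*s + 25.296) + (s + 1.8) = s^3 + 9.6*s^2 + 29.31*s + 27.096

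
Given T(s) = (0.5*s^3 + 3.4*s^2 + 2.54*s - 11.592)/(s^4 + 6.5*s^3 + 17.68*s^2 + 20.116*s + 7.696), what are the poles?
Set denominator = 0: s^4 + 6.5*s^3 + 17.68*s^2 + 20.116*s + 7.696 = (s + 0.8)(s + 1.3)(s^2 + 4.4*s + 7.4) = 0 → Poles: -0.8, -1.3, -2.2 + 1.6j, -2.2 - 1.6j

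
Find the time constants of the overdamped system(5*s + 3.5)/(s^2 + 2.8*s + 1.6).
Overdamped: real poles at -2, -0.8. τ = -1/pole → τ₁ = 0.5, τ₂ = 1.25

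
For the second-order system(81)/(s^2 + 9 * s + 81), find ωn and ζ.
Standard form: ωn²/(s²+2ζωn·s+ωn²).
const=81=ωn² → ωn=9, s coeff=9=2ζωn → ζ=0.5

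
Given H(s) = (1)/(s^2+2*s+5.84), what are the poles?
Set denominator = 0: s^2 + 2*s + 5.84 = 0 → Poles: -1 + 2.2j, -1 - 2.2j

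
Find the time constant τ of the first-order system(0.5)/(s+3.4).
First-order system: τ = -1/pole. Pole = -3.4. τ = -1/(-3.4) = 0.2941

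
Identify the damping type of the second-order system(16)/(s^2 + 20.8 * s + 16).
Standard form: ωn²/(s²+2ζωn·s+ωn²) gives ωn=4, ζ=2.6.
Overdamped (ζ = 2.6 > 1)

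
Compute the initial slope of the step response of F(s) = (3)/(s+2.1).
IVT: y'(0⁺) = lim_{s→∞} s²·Y(s) = lim_{s→∞} s·F(s).
deg(num) = 0, deg(den) = 1, relative degree = 1, so s·F(s) → (leading num)/(leading den) = 3/1 = 3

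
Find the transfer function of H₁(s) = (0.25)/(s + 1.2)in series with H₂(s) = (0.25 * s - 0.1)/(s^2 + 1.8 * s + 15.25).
Series: H = H₁ · H₂ = (n₁·n₂)/(d₁·d₂).
Num: n₁·n₂ = 0.0625*s - 0.025. Den: d₁·d₂ = s^3 + 3*s^2 + 17.41*s + 18.3.
H(s) = (0.0625*s - 0.025)/(s^3 + 3*s^2 + 17.41*s + 18.3)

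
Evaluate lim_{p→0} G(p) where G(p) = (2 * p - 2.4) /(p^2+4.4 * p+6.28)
DC gain = G(0) = num(0)/den(0) = -2.4/6.28 = -0.3822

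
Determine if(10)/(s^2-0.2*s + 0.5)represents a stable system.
Denominator: s^2 - 0.2*s + 0.5. Poles: 0.1 + 0.7j, 0.1 - 0.7j. All Re(p)<0: No (unstable)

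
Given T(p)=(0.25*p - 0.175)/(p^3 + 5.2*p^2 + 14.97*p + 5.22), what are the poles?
Set denominator = 0: p^3 + 5.2*p^2 + 14.97*p + 5.22 = (p + 0.4)(p^2 + 4.8*p + 13.05) = 0 → Poles: -0.4, -2.4 + 2.7j, -2.4 - 2.7j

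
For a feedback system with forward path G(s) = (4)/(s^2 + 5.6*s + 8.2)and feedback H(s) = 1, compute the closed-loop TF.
Closed-loop T = G/(1+GH).
Numerator: G_num * H_den = 4.
Denominator: G_den * H_den + G_num * H_num = (s^2 + 5.6*s + 8.2) + (4) = s^2 + 5.6*s + 12.2.
T(s) = (4)/(s^2 + 5.6*s + 12.2)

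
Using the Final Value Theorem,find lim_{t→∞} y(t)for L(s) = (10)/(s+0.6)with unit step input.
FVT: lim_{t→∞} y(t) = lim_{s→0} s*Y(s) where Y(s) = L(s)/s.
= lim_{s→0} L(s) = L(0) = num(0)/den(0) = 10/0.6 = 16.67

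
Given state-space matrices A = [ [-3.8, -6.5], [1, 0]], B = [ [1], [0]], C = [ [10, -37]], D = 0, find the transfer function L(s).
L(s) = C(sI - A)⁻¹B + D.
Characteristic polynomial det(sI - A) = s^2 + 3.8*s + 6.5.
Numerator from C·adj(sI-A)·B + D·det(sI-A) = 10*s - 37.
L(s) = (10*s - 37)/(s^2 + 3.8*s + 6.5)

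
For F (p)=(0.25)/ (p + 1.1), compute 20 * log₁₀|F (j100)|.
Substitute p = j*100: F(j100) = 2.74967e-05 - 0.0024997j.
|F(j100)| = sqrt(Re² + Im²) = 0.0025.
20*log₁₀(0.0025) = -52.04 dB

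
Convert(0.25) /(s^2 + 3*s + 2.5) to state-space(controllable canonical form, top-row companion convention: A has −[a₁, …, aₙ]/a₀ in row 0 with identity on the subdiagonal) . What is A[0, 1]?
Reachable canonical form for den = s^2 + 3*s + 2.5: top row of A = -[a₁,a₂,...,aₙ]/a₀, ones on the subdiagonal, zeros elsewhere.
A = [[-3, -2.5], [1, 0]].
A[0,1] = -2.5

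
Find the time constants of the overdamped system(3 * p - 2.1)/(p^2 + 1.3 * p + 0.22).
Overdamped: real poles at -1.1, -0.2. τ = -1/pole → τ₁ = 0.9091, τ₂ = 5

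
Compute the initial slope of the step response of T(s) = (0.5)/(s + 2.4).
IVT: y'(0⁺) = lim_{s→∞} s²·Y(s) = lim_{s→∞} s·T(s).
deg(num) = 0, deg(den) = 1, relative degree = 1, so s·T(s) → (leading num)/(leading den) = 0.5/1 = 0.5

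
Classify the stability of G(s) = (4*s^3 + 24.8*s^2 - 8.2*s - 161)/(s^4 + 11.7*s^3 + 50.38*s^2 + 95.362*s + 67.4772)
Denominator: s^4 + 11.7*s^3 + 50.38*s^2 + 95.362*s + 67.4772 = (s + 4.2)(s + 2.9)(s^2 + 4.6*s + 5.54). Poles: -2.3 + 0.5j, -2.3 - 0.5j, -2.9, -4.2. Stable (all poles in LHP)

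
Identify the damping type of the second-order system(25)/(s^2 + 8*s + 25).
Standard form: ωn²/(s²+2ζωn·s+ωn²) gives ωn=5, ζ=0.8.
Underdamped (ζ = 0.8 < 1)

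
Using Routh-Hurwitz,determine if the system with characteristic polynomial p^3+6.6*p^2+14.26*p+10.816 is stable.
Routh array:
p^3: [1, 14.26]; p^2: [6.6, 10.816]; p^1: [12.6212]; p^0: [10.816]
First column: [1, 6.6, 12.6212, 10.816]. Sign changes = 0.
Yes, stable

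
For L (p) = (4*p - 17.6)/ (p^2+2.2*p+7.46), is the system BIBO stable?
Denominator: p^2 + 2.2*p + 7.46. Poles: -1.1 + 2.5j, -1.1 - 2.5j. All Re(p)<0: Yes (stable)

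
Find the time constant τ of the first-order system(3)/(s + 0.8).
First-order system: τ = -1/pole. Pole = -0.8. τ = -1/(-0.8) = 1.25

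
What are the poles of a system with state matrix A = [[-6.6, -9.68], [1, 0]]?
Eigenvalues solve det(λI - A) = 0.
Characteristic polynomial: λ^2 + 6.6*λ + 9.68 = 0.
Factor: (λ + 4.4)(λ + 2.2) = 0.
Roots: -2.2, -4.4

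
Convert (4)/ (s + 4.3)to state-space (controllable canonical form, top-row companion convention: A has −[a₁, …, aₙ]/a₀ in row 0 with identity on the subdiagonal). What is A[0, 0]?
Reachable canonical form for den = s + 4.3: top row of A = -[a₁,a₂,...,aₙ]/a₀, ones on the subdiagonal, zeros elsewhere.
A = [[-4.3]].
A[0,0] = -4.3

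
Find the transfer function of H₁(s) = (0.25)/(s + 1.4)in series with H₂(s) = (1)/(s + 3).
Series: H = H₁ · H₂ = (n₁·n₂)/(d₁·d₂).
Num: n₁·n₂ = 0.25. Den: d₁·d₂ = s^2 + 4.4*s + 4.2.
H(s) = (0.25)/(s^2 + 4.4*s + 4.2)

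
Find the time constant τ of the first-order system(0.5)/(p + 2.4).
First-order system: τ = -1/pole. Pole = -2.4. τ = -1/(-2.4) = 0.4167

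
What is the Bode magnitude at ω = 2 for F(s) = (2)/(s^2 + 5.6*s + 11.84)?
Substitute s = j*2: F(j2) = 0.0838926 - 0.119847j.
|F(j2)| = sqrt(Re² + Im²) = 0.1463.
20*log₁₀(0.1463) = -16.70 dB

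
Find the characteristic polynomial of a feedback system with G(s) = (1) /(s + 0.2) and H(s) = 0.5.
Characteristic poly = G_den * H_den + G_num * H_num = (s + 0.2) + (0.5) = s + 0.7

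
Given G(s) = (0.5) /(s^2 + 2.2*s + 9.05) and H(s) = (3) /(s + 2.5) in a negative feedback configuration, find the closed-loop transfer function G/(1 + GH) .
Closed-loop T = G/(1+GH).
Numerator: G_num * H_den = 0.5*s + 1.25.
Denominator: G_den * H_den + G_num * H_num = (s^3 + 4.7*s^2 + 14.55*s + 22.625) + (1.5) = s^3 + 4.7*s^2 + 14.55*s + 24.125.
T(s) = (0.5*s + 1.25)/(s^3 + 4.7*s^2 + 14.55*s + 24.125)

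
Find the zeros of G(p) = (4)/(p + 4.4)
Numerator is a nonzero constant (4) → Zeros: none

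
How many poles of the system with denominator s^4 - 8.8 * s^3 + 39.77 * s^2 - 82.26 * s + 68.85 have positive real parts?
s^4 - 8.8*s^3 + 39.77*s^2 - 82.26*s + 68.85 = (s^2 - 5.2*s + 17)(s^2 - 3.6*s + 4.05). Poles: 1.8 + 0.9j, 1.8 - 0.9j, 2.6 + 3.2j, 2.6 - 3.2j. RHP poles (Re>0): 4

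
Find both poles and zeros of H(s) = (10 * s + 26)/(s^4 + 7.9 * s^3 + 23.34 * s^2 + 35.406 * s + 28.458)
Set denominator = 0: s^4 + 7.9*s^3 + 23.34*s^2 + 35.406*s + 28.458 = (s + 3.1)(s + 3)(s^2 + 1.8*s + 3.06) = 0 → Poles: -0.9 + 1.5j, -0.9 - 1.5j, -3, -3.1
Set numerator = 0: 10*s + 26 = 0 → Zeros: -2.6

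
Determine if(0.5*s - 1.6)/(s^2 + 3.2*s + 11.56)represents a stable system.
Denominator: s^2 + 3.2*s + 11.56. Poles: -1.6 + 3j, -1.6 - 3j. All Re(p)<0: Yes (stable)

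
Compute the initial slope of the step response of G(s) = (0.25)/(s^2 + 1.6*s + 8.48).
IVT: y'(0⁺) = lim_{s→∞} s²·Y(s) = lim_{s→∞} s·G(s).
deg(num) = 0, deg(den) = 2, relative degree = 2 ≥ 2, so s·G(s) → 0. Initial slope = 0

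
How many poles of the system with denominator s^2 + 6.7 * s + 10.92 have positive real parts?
s^2 + 6.7*s + 10.92 = (s + 3.9)(s + 2.8). Poles: -2.8, -3.9. RHP poles (Re>0): 0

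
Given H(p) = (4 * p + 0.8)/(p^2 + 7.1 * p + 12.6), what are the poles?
Set denominator = 0: p^2 + 7.1*p + 12.6 = (p + 3.6)(p + 3.5) = 0 → Poles: -3.5, -3.6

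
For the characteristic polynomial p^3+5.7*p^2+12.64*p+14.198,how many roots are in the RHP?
p^3 + 5.7*p^2 + 12.64*p + 14.198 = (p + 3.1)(p^2 + 2.6*p + 4.58). Poles: -1.3 + 1.7j, -1.3 - 1.7j, -3.1. RHP poles (Re>0): 0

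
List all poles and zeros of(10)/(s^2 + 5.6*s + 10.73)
Set denominator = 0: s^2 + 5.6*s + 10.73 = 0 → Poles: -2.8 + 1.7j, -2.8 - 1.7j
Numerator is a nonzero constant (10) → Zeros: none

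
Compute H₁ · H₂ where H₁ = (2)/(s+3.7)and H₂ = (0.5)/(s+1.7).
Series: H = H₁ · H₂ = (n₁·n₂)/(d₁·d₂).
Num: n₁·n₂ = 1. Den: d₁·d₂ = s^2 + 5.4*s + 6.29.
H(s) = (1)/(s^2 + 5.4*s + 6.29)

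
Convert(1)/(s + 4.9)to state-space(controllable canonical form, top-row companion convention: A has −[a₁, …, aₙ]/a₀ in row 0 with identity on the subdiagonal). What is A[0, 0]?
Reachable canonical form for den = s + 4.9: top row of A = -[a₁,a₂,...,aₙ]/a₀, ones on the subdiagonal, zeros elsewhere.
A = [[-4.9]].
A[0,0] = -4.9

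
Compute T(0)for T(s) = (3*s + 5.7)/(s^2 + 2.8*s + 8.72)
DC gain = T(0) = num(0)/den(0) = 5.7/8.72 = 0.6537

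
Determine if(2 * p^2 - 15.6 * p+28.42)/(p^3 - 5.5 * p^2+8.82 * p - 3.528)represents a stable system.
Denominator: p^3 - 5.5*p^2 + 8.82*p - 3.528 = (p - 2.1)(p - 0.6)(p - 2.8). Poles: 0.6, 2.1, 2.8. All Re(p)<0: No (unstable)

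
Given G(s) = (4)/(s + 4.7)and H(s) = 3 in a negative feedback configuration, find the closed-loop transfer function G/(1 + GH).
Closed-loop T = G/(1+GH).
Numerator: G_num * H_den = 4.
Denominator: G_den * H_den + G_num * H_num = (s + 4.7) + (12) = s + 16.7.
T(s) = (4)/(s + 16.7)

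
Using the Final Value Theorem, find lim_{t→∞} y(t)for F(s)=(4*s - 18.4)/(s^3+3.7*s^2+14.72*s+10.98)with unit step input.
FVT: lim_{t→∞} y(t) = lim_{s→0} s*Y(s) where Y(s) = F(s)/s.
= lim_{s→0} F(s) = F(0) = num(0)/den(0) = -18.4/10.98 = -1.676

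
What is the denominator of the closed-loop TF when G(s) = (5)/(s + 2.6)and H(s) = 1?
Characteristic poly = G_den * H_den + G_num * H_num = (s + 2.6) + (5) = s + 7.6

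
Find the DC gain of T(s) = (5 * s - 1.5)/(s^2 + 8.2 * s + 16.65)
DC gain = T(0) = num(0)/den(0) = -1.5/16.65 = -0.09009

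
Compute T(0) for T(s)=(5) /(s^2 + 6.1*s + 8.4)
DC gain = T(0) = num(0)/den(0) = 5/8.4 = 0.5952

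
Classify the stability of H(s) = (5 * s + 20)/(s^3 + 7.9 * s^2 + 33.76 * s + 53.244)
Denominator: s^3 + 7.9*s^2 + 33.76*s + 53.244 = (s + 2.7)(s^2 + 5.2*s + 19.72). Poles: -2.6 + 3.6j, -2.6 - 3.6j, -2.7. Stable (all poles in LHP)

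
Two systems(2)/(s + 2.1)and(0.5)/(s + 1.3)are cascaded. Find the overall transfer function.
Series: H = H₁ · H₂ = (n₁·n₂)/(d₁·d₂).
Num: n₁·n₂ = 1. Den: d₁·d₂ = s^2 + 3.4*s + 2.73.
H(s) = (1)/(s^2 + 3.4*s + 2.73)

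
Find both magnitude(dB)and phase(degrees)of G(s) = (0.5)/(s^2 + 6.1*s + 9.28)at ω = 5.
Substitute s = j*5: G(j5) = -0.00667591 - 0.0129526j.
|G| = 20*log₁₀(sqrt(Re²+Im²)) = -36.73 dB.
∠G = atan2(Im, Re) = -117.27°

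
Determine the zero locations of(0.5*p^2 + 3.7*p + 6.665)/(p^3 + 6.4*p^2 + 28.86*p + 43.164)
Set numerator = 0: 0.5*p^2 + 3.7*p + 6.665 = 0.5*(p + 3.1)(p + 4.3) = 0 → Zeros: -3.1, -4.3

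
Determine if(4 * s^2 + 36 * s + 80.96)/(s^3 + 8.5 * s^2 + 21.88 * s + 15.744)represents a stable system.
Denominator: s^3 + 8.5*s^2 + 21.88*s + 15.744 = (s + 1.2)(s + 4.1)(s + 3.2). Poles: -1.2, -3.2, -4.1. All Re(p)<0: Yes (stable)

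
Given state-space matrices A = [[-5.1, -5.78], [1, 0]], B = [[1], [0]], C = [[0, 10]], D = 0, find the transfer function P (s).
P(s) = C(sI - A)⁻¹B + D.
Characteristic polynomial det(sI - A) = s^2 + 5.1*s + 5.78.
Numerator from C·adj(sI-A)·B + D·det(sI-A) = 10.
P(s) = (10)/(s^2 + 5.1*s + 5.78)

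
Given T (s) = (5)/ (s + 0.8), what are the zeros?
Numerator is a nonzero constant (5) → Zeros: none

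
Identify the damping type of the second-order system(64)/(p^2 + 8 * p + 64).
Standard form: ωn²/(p²+2ζωn·p+ωn²) gives ωn=8, ζ=0.5.
Underdamped (ζ = 0.5 < 1)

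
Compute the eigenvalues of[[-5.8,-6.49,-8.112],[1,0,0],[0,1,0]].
Eigenvalues solve det(λI - A) = 0.
Characteristic polynomial: λ^3 + 5.8*λ^2 + 6.49*λ + 8.112 = 0.
Factor: (λ + 4.8)(λ^2 + λ + 1.69) = 0.
Roots: -0.5 + 1.2j, -0.5 - 1.2j, -4.8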